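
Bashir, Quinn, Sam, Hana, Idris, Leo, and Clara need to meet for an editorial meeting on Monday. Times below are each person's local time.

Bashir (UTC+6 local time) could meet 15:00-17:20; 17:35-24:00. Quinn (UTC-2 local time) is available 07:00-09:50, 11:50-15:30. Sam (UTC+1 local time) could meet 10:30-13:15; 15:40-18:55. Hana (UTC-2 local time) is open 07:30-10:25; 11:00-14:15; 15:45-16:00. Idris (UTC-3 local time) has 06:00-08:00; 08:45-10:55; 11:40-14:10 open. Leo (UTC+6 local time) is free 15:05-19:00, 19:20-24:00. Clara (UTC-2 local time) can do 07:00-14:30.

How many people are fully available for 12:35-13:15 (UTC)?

3

Bashir in UTC: 09:00-11:20, 11:35-18:00 (subtract 6h to convert from UTC+6).
Quinn in UTC: 09:00-11:50, 13:50-17:30 (add 2h to convert from UTC-2).
Sam in UTC: 09:30-12:15, 14:40-17:55 (subtract 1h to convert from UTC+1).
Hana in UTC: 09:30-12:25, 13:00-16:15, 17:45-18:00 (add 2h to convert from UTC-2).
Idris in UTC: 09:00-11:00, 11:45-13:55, 14:40-17:10 (add 3h to convert from UTC-3).
Leo in UTC: 09:05-13:00, 13:20-18:00 (subtract 6h to convert from UTC+6).
Clara in UTC: 09:00-16:30 (add 2h to convert from UTC-2).
Bashir, Idris, and Clara can make the full 12:35-13:15 slot — that's 3.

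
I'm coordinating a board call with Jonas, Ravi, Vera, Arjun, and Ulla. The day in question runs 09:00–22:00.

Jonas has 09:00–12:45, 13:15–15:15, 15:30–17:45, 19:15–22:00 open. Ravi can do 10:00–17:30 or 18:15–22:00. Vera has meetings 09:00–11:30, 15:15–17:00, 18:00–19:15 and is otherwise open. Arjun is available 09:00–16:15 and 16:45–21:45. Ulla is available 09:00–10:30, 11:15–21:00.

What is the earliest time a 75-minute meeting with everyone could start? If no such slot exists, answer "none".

11:30

Jonas free: 09:00-12:45, 13:15-15:15, 15:30-17:45, 19:15-22:00.
Ravi free: 10:00-17:30, 18:15-22:00.
Vera free: 11:30-15:15, 17:00-18:00, 19:15-22:00 (invert busy blocks within the working day).
Arjun free: 09:00-16:15, 16:45-21:45.
Ulla free: 09:00-10:30, 11:15-21:00.
Jonas ∩ Ravi: 10:00-12:45, 13:15-15:15, 15:30-17:30, 19:15-22:00.
Jonas ∩ Ravi ∩ Vera: 11:30-12:45, 13:15-15:15, 17:00-17:30, 19:15-22:00.
Jonas ∩ Ravi ∩ Vera ∩ Arjun: 11:30-12:45, 13:15-15:15, 17:00-17:30, 19:15-21:45.
Jonas ∩ Ravi ∩ Vera ∩ Arjun ∩ Ulla: 11:30-12:45, 13:15-15:15, 17:00-17:30, 19:15-21:00.
The first common window of at least 75 minutes is 11:30-12:45, so the earliest start is 11:30.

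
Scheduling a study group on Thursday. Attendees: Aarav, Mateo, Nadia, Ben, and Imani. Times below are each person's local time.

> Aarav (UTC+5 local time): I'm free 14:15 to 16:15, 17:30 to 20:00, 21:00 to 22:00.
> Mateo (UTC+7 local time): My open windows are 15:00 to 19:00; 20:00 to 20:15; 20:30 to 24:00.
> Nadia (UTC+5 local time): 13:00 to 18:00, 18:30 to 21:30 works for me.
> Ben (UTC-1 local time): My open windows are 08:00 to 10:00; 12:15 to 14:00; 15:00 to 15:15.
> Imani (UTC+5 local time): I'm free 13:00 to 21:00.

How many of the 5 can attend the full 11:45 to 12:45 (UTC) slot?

2

Aarav in UTC: 09:15-11:15, 12:30-15:00, 16:00-17:00 (subtract 5h to convert from UTC+5).
Mateo in UTC: 08:00-12:00, 13:00-13:15, 13:30-17:00 (subtract 7h to convert from UTC+7).
Nadia in UTC: 08:00-13:00, 13:30-16:30 (subtract 5h to convert from UTC+5).
Ben in UTC: 09:00-11:00, 13:15-15:00, 16:00-16:15 (add 1h to convert from UTC-1).
Imani in UTC: 08:00-16:00 (subtract 5h to convert from UTC+5).
Nadia and Imani can make the full 11:45-12:45 slot — that's 2.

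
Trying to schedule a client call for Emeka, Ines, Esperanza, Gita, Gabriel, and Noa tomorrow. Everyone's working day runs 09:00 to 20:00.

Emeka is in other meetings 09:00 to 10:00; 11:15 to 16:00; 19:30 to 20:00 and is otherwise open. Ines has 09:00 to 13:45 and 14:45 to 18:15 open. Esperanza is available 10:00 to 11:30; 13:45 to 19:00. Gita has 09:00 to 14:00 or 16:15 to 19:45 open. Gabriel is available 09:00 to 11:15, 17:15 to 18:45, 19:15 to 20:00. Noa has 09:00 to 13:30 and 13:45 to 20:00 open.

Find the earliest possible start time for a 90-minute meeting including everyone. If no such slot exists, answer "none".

none

Emeka free: 10:00-11:15, 16:00-19:30 (invert busy blocks within the working day).
Ines free: 09:00-13:45, 14:45-18:15.
Esperanza free: 10:00-11:30, 13:45-19:00.
Gita free: 09:00-14:00, 16:15-19:45.
Gabriel free: 09:00-11:15, 17:15-18:45, 19:15-20:00.
Noa free: 09:00-13:30, 13:45-20:00.
Emeka ∩ Ines: 10:00-11:15, 16:00-18:15.
Emeka ∩ Ines ∩ Esperanza: 10:00-11:15, 16:00-18:15.
Emeka ∩ Ines ∩ Esperanza ∩ Gita: 10:00-11:15, 16:15-18:15.
Emeka ∩ Ines ∩ Esperanza ∩ Gita ∩ Gabriel: 10:00-11:15, 17:15-18:15.
Emeka ∩ Ines ∩ Esperanza ∩ Gita ∩ Gabriel ∩ Noa: 10:00-11:15, 17:15-18:15.
No common window is at least 90 minutes long.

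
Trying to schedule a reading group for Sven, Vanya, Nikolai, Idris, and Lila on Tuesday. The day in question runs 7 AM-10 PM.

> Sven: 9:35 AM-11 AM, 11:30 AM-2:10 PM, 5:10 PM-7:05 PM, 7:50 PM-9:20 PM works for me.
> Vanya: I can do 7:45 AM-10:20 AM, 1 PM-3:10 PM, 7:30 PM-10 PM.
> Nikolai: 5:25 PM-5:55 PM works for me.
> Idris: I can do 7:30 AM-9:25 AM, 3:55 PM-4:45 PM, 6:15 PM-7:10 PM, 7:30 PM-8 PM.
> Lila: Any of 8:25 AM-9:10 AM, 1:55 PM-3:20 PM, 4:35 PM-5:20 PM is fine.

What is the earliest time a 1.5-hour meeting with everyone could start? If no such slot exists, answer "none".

none

Sven ∩ Vanya: 09:35-10:20, 13:00-14:10, 19:50-21:20.
Sven ∩ Vanya ∩ Nikolai: ∅.
Sven ∩ Vanya ∩ Nikolai ∩ Idris: ∅.
Sven ∩ Vanya ∩ Nikolai ∩ Idris ∩ Lila: ∅.
There is no time when everyone is free.
No common window is at least 90 minutes long.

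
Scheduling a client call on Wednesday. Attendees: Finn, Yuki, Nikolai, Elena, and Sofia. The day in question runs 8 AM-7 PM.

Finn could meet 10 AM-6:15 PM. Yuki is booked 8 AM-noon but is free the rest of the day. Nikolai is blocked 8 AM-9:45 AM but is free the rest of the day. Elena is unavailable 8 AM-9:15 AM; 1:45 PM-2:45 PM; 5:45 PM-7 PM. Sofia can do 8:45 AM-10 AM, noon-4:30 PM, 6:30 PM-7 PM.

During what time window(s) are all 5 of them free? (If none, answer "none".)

12:00-13:45, 14:45-16:30

Finn free: 10:00-18:15.
Yuki free: 12:00-19:00 (invert busy blocks within the working day).
Nikolai free: 09:45-19:00 (invert busy blocks within the working day).
Elena free: 09:15-13:45, 14:45-17:45 (invert busy blocks within the working day).
Sofia free: 08:45-10:00, 12:00-16:30, 18:30-19:00.
Finn ∩ Yuki: 12:00-18:15.
Finn ∩ Yuki ∩ Nikolai: 12:00-18:15.
Finn ∩ Yuki ∩ Nikolai ∩ Elena: 12:00-13:45, 14:45-17:45.
Finn ∩ Yuki ∩ Nikolai ∩ Elena ∩ Sofia: 12:00-13:45, 14:45-16:30.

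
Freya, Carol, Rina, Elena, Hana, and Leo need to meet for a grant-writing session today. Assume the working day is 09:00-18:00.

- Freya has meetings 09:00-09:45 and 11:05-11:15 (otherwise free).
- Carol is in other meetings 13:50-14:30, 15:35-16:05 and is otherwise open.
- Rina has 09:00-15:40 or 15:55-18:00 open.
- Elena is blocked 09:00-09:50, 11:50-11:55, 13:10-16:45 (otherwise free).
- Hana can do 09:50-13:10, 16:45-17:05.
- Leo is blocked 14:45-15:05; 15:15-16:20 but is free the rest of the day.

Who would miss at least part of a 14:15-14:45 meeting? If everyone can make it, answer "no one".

Freya free: 09:45-11:05, 11:15-18:00 (invert busy blocks within the working day).
Carol free: 09:00-13:50, 14:30-15:35, 16:05-18:00 (invert busy blocks within the working day).
Rina free: 09:00-15:40, 15:55-18:00.
Elena free: 09:50-11:50, 11:55-13:10, 16:45-18:00 (invert busy blocks within the working day).
Hana free: 09:50-13:10, 16:45-17:05.
Leo free: 09:00-14:45, 15:05-15:15, 16:20-18:00 (invert busy blocks within the working day).
Freya: free for 14:15-14:45. Carol: not fully free for 14:15-14:45. Rina: free for 14:15-14:45. Elena: not fully free for 14:15-14:45. Hana: not fully free for 14:15-14:45. Leo: free for 14:15-14:45.

Carol, Elena, Hana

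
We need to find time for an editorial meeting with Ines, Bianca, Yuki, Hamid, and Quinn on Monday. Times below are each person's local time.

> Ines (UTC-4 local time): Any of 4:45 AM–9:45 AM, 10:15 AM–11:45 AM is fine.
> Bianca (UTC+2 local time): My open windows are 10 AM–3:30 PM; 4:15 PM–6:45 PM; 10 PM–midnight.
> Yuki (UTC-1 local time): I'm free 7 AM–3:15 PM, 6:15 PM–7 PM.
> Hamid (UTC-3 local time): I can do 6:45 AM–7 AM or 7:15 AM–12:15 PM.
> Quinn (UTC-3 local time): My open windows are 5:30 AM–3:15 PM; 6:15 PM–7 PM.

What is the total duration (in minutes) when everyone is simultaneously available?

270

Ines in UTC: 08:45-13:45, 14:15-15:45 (add 4h to convert from UTC-4).
Bianca in UTC: 08:00-13:30, 14:15-16:45, 20:00-22:00 (subtract 2h to convert from UTC+2).
Yuki in UTC: 08:00-16:15, 19:15-20:00 (add 1h to convert from UTC-1).
Hamid in UTC: 09:45-10:00, 10:15-15:15 (add 3h to convert from UTC-3).
Quinn in UTC: 08:30-18:15, 21:15-22:00 (add 3h to convert from UTC-3).
Ines ∩ Bianca: 08:45-13:30, 14:15-15:45.
Ines ∩ Bianca ∩ Yuki: 08:45-13:30, 14:15-15:45.
Ines ∩ Bianca ∩ Yuki ∩ Hamid: 09:45-10:00, 10:15-13:30, 14:15-15:15.
Ines ∩ Bianca ∩ Yuki ∩ Hamid ∩ Quinn: 09:45-10:00, 10:15-13:30, 14:15-15:15.
Summing the common windows: 15 + 195 + 60 = 270 minutes.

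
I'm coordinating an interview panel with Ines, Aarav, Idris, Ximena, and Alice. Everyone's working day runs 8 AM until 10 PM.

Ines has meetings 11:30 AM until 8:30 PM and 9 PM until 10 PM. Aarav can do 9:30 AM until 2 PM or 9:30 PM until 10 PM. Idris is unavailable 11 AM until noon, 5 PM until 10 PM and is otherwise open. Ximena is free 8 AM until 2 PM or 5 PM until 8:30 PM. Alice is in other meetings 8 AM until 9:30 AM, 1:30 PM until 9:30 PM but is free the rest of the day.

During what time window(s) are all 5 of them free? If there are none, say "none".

Ines free: 08:00-11:30, 20:30-21:00 (invert busy blocks within the working day).
Aarav free: 09:30-14:00, 21:30-22:00.
Idris free: 08:00-11:00, 12:00-17:00 (invert busy blocks within the working day).
Ximena free: 08:00-14:00, 17:00-20:30.
Alice free: 09:30-13:30, 21:30-22:00 (invert busy blocks within the working day).
Ines ∩ Aarav: 09:30-11:30.
Ines ∩ Aarav ∩ Idris: 09:30-11:00.
Ines ∩ Aarav ∩ Idris ∩ Ximena: 09:30-11:00.
Ines ∩ Aarav ∩ Idris ∩ Ximena ∩ Alice: 09:30-11:00.

09:30-11:00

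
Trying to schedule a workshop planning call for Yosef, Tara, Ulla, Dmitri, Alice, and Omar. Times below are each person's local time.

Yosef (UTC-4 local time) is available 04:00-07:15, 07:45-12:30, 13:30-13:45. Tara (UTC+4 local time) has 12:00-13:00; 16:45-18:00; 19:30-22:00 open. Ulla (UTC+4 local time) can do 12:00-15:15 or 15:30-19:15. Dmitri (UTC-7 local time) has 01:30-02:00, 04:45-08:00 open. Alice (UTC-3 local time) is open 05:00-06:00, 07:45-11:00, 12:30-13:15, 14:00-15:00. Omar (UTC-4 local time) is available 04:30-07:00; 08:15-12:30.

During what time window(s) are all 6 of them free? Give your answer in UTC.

08:30-09:00, 12:45-14:00

Yosef in UTC: 08:00-11:15, 11:45-16:30, 17:30-17:45 (add 4h to convert from UTC-4).
Tara in UTC: 08:00-09:00, 12:45-14:00, 15:30-18:00 (subtract 4h to convert from UTC+4).
Ulla in UTC: 08:00-11:15, 11:30-15:15 (subtract 4h to convert from UTC+4).
Dmitri in UTC: 08:30-09:00, 11:45-15:00 (add 7h to convert from UTC-7).
Alice in UTC: 08:00-09:00, 10:45-14:00, 15:30-16:15, 17:00-18:00 (add 3h to convert from UTC-3).
Omar in UTC: 08:30-11:00, 12:15-16:30 (add 4h to convert from UTC-4).
Yosef ∩ Tara: 08:00-09:00, 12:45-14:00, 15:30-16:30, 17:30-17:45.
Yosef ∩ Tara ∩ Ulla: 08:00-09:00, 12:45-14:00.
Yosef ∩ Tara ∩ Ulla ∩ Dmitri: 08:30-09:00, 12:45-14:00.
Yosef ∩ Tara ∩ Ulla ∩ Dmitri ∩ Alice: 08:30-09:00, 12:45-14:00.
Yosef ∩ Tara ∩ Ulla ∩ Dmitri ∩ Alice ∩ Omar: 08:30-09:00, 12:45-14:00.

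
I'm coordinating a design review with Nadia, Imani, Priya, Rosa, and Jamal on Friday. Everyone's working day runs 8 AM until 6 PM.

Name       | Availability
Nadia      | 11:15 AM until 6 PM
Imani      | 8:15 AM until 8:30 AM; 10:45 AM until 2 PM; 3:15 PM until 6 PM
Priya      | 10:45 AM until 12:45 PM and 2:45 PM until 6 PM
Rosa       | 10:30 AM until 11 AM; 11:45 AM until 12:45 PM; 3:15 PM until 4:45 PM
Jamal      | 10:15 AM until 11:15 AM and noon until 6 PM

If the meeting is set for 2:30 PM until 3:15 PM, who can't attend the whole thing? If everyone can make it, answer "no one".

Imani, Priya, Rosa

Nadia: free for 14:30-15:15. Imani: not fully free for 14:30-15:15. Priya: not fully free for 14:30-15:15. Rosa: not fully free for 14:30-15:15. Jamal: free for 14:30-15:15.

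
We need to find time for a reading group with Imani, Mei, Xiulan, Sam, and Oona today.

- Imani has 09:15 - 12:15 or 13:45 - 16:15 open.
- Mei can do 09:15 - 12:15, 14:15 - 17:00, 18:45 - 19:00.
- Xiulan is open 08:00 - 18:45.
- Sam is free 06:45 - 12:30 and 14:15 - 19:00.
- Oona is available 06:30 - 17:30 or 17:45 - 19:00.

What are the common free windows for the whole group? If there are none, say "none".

Imani ∩ Mei: 09:15-12:15, 14:15-16:15.
Imani ∩ Mei ∩ Xiulan: 09:15-12:15, 14:15-16:15.
Imani ∩ Mei ∩ Xiulan ∩ Sam: 09:15-12:15, 14:15-16:15.
Imani ∩ Mei ∩ Xiulan ∩ Sam ∩ Oona: 09:15-12:15, 14:15-16:15.
So the common availability across everyone is 09:15-12:15, 14:15-16:15.

09:15-12:15, 14:15-16:15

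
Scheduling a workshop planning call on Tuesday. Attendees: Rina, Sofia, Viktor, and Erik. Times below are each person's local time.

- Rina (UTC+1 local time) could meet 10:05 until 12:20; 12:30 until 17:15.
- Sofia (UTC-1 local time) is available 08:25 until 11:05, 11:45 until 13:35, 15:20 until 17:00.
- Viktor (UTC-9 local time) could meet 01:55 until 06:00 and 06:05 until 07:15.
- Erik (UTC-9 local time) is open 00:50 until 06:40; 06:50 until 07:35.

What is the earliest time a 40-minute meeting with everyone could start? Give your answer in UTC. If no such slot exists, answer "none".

Rina in UTC: 09:05-11:20, 11:30-16:15 (subtract 1h to convert from UTC+1).
Sofia in UTC: 09:25-12:05, 12:45-14:35, 16:20-18:00 (add 1h to convert from UTC-1).
Viktor in UTC: 10:55-15:00, 15:05-16:15 (add 9h to convert from UTC-9).
Erik in UTC: 09:50-15:40, 15:50-16:35 (add 9h to convert from UTC-9).
Rina ∩ Sofia: 09:25-11:20, 11:30-12:05, 12:45-14:35.
Rina ∩ Sofia ∩ Viktor: 10:55-11:20, 11:30-12:05, 12:45-14:35.
Rina ∩ Sofia ∩ Viktor ∩ Erik: 10:55-11:20, 11:30-12:05, 12:45-14:35.
The first common window of at least 40 minutes is 12:45-14:35, so the earliest start is 12:45.

12:45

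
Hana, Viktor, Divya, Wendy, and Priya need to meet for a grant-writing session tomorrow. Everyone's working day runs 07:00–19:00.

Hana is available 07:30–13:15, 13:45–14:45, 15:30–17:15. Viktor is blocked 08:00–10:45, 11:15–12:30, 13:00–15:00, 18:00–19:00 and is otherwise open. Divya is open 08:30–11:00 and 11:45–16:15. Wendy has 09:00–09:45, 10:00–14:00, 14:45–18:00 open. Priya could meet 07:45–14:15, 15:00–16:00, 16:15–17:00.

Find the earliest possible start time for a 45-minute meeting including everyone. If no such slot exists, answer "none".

none

Hana free: 07:30-13:15, 13:45-14:45, 15:30-17:15.
Viktor free: 07:00-08:00, 10:45-11:15, 12:30-13:00, 15:00-18:00 (invert busy blocks within the working day).
Divya free: 08:30-11:00, 11:45-16:15.
Wendy free: 09:00-09:45, 10:00-14:00, 14:45-18:00.
Priya free: 07:45-14:15, 15:00-16:00, 16:15-17:00.
Hana ∩ Viktor: 07:30-08:00, 10:45-11:15, 12:30-13:00, 15:30-17:15.
Hana ∩ Viktor ∩ Divya: 10:45-11:00, 12:30-13:00, 15:30-16:15.
Hana ∩ Viktor ∩ Divya ∩ Wendy: 10:45-11:00, 12:30-13:00, 15:30-16:15.
Hana ∩ Viktor ∩ Divya ∩ Wendy ∩ Priya: 10:45-11:00, 12:30-13:00, 15:30-16:00.
No common window is at least 45 minutes long.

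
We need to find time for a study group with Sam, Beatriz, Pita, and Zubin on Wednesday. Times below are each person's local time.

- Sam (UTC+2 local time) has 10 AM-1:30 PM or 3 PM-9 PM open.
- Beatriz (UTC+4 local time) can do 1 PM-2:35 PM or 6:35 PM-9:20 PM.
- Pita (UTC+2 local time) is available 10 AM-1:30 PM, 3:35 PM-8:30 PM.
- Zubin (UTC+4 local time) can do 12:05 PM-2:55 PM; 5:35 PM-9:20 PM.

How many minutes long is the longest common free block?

165

Sam in UTC: 08:00-11:30, 13:00-19:00 (subtract 2h to convert from UTC+2).
Beatriz in UTC: 09:00-10:35, 14:35-17:20 (subtract 4h to convert from UTC+4).
Pita in UTC: 08:00-11:30, 13:35-18:30 (subtract 2h to convert from UTC+2).
Zubin in UTC: 08:05-10:55, 13:35-17:20 (subtract 4h to convert from UTC+4).
Sam ∩ Beatriz: 09:00-10:35, 14:35-17:20.
Sam ∩ Beatriz ∩ Pita: 09:00-10:35, 14:35-17:20.
Sam ∩ Beatriz ∩ Pita ∩ Zubin: 09:00-10:35, 14:35-17:20.
Those are the intersection windows.
The longest is 14:35-17:20 at 165 minutes.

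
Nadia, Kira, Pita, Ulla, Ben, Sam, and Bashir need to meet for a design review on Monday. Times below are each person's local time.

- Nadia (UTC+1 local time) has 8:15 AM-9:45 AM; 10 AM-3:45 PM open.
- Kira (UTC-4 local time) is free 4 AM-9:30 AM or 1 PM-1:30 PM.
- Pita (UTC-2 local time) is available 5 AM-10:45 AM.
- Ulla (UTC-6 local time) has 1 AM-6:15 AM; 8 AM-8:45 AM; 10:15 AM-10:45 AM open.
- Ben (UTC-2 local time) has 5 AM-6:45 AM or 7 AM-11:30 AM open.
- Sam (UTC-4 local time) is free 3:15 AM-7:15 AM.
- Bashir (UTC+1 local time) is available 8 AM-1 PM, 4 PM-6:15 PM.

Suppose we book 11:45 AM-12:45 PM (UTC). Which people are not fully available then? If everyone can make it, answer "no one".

Nadia in UTC: 07:15-08:45, 09:00-14:45 (subtract 1h to convert from UTC+1).
Kira in UTC: 08:00-13:30, 17:00-17:30 (add 4h to convert from UTC-4).
Pita in UTC: 07:00-12:45 (add 2h to convert from UTC-2).
Ulla in UTC: 07:00-12:15, 14:00-14:45, 16:15-16:45 (add 6h to convert from UTC-6).
Ben in UTC: 07:00-08:45, 09:00-13:30 (add 2h to convert from UTC-2).
Sam in UTC: 07:15-11:15 (add 4h to convert from UTC-4).
Bashir in UTC: 07:00-12:00, 15:00-17:15 (subtract 1h to convert from UTC+1).
Nadia: free for 11:45-12:45. Kira: free for 11:45-12:45. Pita: free for 11:45-12:45. Ulla: not fully free for 11:45-12:45. Ben: free for 11:45-12:45. Sam: not fully free for 11:45-12:45. Bashir: not fully free for 11:45-12:45.

Bashir, Sam, Ulla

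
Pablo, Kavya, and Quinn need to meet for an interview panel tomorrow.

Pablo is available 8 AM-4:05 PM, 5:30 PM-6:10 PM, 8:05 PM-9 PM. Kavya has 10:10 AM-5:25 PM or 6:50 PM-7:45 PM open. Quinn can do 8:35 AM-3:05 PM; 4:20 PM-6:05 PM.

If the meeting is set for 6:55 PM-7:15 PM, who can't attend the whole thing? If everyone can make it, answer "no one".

Pablo: not fully free for 18:55-19:15. Kavya: free for 18:55-19:15. Quinn: not fully free for 18:55-19:15.

Pablo, Quinn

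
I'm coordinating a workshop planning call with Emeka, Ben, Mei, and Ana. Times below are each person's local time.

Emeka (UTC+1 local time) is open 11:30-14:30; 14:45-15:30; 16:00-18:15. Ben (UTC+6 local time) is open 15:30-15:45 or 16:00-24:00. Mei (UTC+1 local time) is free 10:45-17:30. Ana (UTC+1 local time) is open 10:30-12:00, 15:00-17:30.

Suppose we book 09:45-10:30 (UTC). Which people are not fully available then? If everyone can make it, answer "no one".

Ben, Emeka

Emeka in UTC: 10:30-13:30, 13:45-14:30, 15:00-17:15 (subtract 1h to convert from UTC+1).
Ben in UTC: 09:30-09:45, 10:00-18:00 (subtract 6h to convert from UTC+6).
Mei in UTC: 09:45-16:30 (subtract 1h to convert from UTC+1).
Ana in UTC: 09:30-11:00, 14:00-16:30 (subtract 1h to convert from UTC+1).
Emeka: not fully free for 09:45-10:30. Ben: not fully free for 09:45-10:30. Mei: free for 09:45-10:30. Ana: free for 09:45-10:30.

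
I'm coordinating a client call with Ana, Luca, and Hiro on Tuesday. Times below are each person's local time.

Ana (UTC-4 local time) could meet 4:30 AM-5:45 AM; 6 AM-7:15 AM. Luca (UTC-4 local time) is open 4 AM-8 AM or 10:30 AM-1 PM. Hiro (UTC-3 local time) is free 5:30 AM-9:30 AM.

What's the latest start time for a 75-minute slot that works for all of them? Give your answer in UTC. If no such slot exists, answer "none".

Ana in UTC: 08:30-09:45, 10:00-11:15 (add 4h to convert from UTC-4).
Luca in UTC: 08:00-12:00, 14:30-17:00 (add 4h to convert from UTC-4).
Hiro in UTC: 08:30-12:30 (add 3h to convert from UTC-3).
Ana ∩ Luca: 08:30-09:45, 10:00-11:15.
Ana ∩ Luca ∩ Hiro: 08:30-09:45, 10:00-11:15.
The last common window of at least 75 minutes is 10:00-11:15; a 75-minute meeting can start as late as 10:00 and still end by 11:15.

10:00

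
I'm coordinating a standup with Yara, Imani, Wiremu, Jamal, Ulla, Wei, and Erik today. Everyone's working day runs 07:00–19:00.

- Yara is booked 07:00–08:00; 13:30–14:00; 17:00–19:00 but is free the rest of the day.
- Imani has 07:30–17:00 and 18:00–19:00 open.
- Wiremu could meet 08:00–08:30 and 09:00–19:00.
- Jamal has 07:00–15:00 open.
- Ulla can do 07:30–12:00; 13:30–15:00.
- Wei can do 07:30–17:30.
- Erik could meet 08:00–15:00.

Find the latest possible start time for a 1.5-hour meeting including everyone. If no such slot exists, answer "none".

Yara free: 08:00-13:30, 14:00-17:00 (invert busy blocks within the working day).
Imani free: 07:30-17:00, 18:00-19:00.
Wiremu free: 08:00-08:30, 09:00-19:00.
Jamal free: 07:00-15:00.
Ulla free: 07:30-12:00, 13:30-15:00.
Wei free: 07:30-17:30.
Erik free: 08:00-15:00.
Yara ∩ Imani: 08:00-13:30, 14:00-17:00.
Yara ∩ Imani ∩ Wiremu: 08:00-08:30, 09:00-13:30, 14:00-17:00.
Yara ∩ Imani ∩ Wiremu ∩ Jamal: 08:00-08:30, 09:00-13:30, 14:00-15:00.
Yara ∩ Imani ∩ Wiremu ∩ Jamal ∩ Ulla: 08:00-08:30, 09:00-12:00, 14:00-15:00.
Yara ∩ Imani ∩ Wiremu ∩ Jamal ∩ Ulla ∩ Wei: 08:00-08:30, 09:00-12:00, 14:00-15:00.
Yara ∩ Imani ∩ Wiremu ∩ Jamal ∩ Ulla ∩ Wei ∩ Erik: 08:00-08:30, 09:00-12:00, 14:00-15:00.
The last common window of at least 90 minutes is 09:00-12:00; a 90-minute meeting can start as late as 10:30 and still end by 12:00.

10:30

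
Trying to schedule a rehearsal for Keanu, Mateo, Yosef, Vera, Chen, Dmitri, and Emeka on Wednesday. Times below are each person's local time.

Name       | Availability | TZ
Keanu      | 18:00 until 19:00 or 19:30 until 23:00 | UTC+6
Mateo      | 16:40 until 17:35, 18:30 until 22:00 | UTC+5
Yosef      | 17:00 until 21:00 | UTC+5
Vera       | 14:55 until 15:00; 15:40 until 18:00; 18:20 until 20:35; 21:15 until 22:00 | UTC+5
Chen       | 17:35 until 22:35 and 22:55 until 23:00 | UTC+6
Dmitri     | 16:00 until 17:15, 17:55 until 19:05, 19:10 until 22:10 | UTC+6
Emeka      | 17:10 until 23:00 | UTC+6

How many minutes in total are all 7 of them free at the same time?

160

Keanu in UTC: 12:00-13:00, 13:30-17:00 (subtract 6h to convert from UTC+6).
Mateo in UTC: 11:40-12:35, 13:30-17:00 (subtract 5h to convert from UTC+5).
Yosef in UTC: 12:00-16:00 (subtract 5h to convert from UTC+5).
Vera in UTC: 09:55-10:00, 10:40-13:00, 13:20-15:35, 16:15-17:00 (subtract 5h to convert from UTC+5).
Chen in UTC: 11:35-16:35, 16:55-17:00 (subtract 6h to convert from UTC+6).
Dmitri in UTC: 10:00-11:15, 11:55-13:05, 13:10-16:10 (subtract 6h to convert from UTC+6).
Emeka in UTC: 11:10-17:00 (subtract 6h to convert from UTC+6).
Keanu ∩ Mateo: 12:00-12:35, 13:30-17:00.
Keanu ∩ Mateo ∩ Yosef: 12:00-12:35, 13:30-16:00.
Keanu ∩ Mateo ∩ Yosef ∩ Vera: 12:00-12:35, 13:30-15:35.
Keanu ∩ Mateo ∩ Yosef ∩ Vera ∩ Chen: 12:00-12:35, 13:30-15:35.
Keanu ∩ Mateo ∩ Yosef ∩ Vera ∩ Chen ∩ Dmitri: 12:00-12:35, 13:30-15:35.
Keanu ∩ Mateo ∩ Yosef ∩ Vera ∩ Chen ∩ Dmitri ∩ Emeka: 12:00-12:35, 13:30-15:35.
Summing the common windows: 35 + 125 = 160 minutes.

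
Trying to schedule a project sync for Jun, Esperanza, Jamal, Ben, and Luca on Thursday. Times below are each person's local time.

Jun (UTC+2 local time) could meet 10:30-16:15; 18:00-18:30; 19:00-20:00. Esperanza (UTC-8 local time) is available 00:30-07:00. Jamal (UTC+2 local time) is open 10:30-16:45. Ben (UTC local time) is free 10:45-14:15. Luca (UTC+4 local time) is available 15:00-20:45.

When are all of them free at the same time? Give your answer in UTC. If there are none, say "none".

11:00-14:15

Jun in UTC: 08:30-14:15, 16:00-16:30, 17:00-18:00 (subtract 2h to convert from UTC+2).
Esperanza in UTC: 08:30-15:00 (add 8h to convert from UTC-8).
Jamal in UTC: 08:30-14:45 (subtract 2h to convert from UTC+2).
Ben in UTC: 10:45-14:15.
Luca in UTC: 11:00-16:45 (subtract 4h to convert from UTC+4).
Jun ∩ Esperanza: 08:30-14:15.
Jun ∩ Esperanza ∩ Jamal: 08:30-14:15.
Jun ∩ Esperanza ∩ Jamal ∩ Ben: 10:45-14:15.
Jun ∩ Esperanza ∩ Jamal ∩ Ben ∩ Luca: 11:00-14:15.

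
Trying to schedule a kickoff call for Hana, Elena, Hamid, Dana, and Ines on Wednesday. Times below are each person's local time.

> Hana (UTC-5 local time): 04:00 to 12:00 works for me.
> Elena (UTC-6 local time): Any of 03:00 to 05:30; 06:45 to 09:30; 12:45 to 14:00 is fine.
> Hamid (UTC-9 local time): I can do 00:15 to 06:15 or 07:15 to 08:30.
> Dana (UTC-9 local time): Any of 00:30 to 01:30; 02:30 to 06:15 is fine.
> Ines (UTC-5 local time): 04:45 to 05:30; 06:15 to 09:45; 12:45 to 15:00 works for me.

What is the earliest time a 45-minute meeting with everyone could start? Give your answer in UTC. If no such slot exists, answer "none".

Hana in UTC: 09:00-17:00 (add 5h to convert from UTC-5).
Elena in UTC: 09:00-11:30, 12:45-15:30, 18:45-20:00 (add 6h to convert from UTC-6).
Hamid in UTC: 09:15-15:15, 16:15-17:30 (add 9h to convert from UTC-9).
Dana in UTC: 09:30-10:30, 11:30-15:15 (add 9h to convert from UTC-9).
Ines in UTC: 09:45-10:30, 11:15-14:45, 17:45-20:00 (add 5h to convert from UTC-5).
Hana ∩ Elena: 09:00-11:30, 12:45-15:30.
Hana ∩ Elena ∩ Hamid: 09:15-11:30, 12:45-15:15.
Hana ∩ Elena ∩ Hamid ∩ Dana: 09:30-10:30, 12:45-15:15.
Hana ∩ Elena ∩ Hamid ∩ Dana ∩ Ines: 09:45-10:30, 12:45-14:45.
The first common window of at least 45 minutes is 09:45-10:30, so the earliest start is 09:45.

09:45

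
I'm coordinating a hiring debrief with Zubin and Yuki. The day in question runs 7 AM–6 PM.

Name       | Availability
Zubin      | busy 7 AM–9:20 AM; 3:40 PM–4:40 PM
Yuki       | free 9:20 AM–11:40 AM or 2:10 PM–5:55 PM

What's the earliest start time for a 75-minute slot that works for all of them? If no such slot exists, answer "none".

09:20

Zubin free: 09:20-15:40, 16:40-18:00 (invert busy blocks within the working day).
Yuki free: 09:20-11:40, 14:10-17:55.
Zubin ∩ Yuki: 09:20-11:40, 14:10-15:40, 16:40-17:55.
The first common window of at least 75 minutes is 09:20-11:40, so the earliest start is 09:20.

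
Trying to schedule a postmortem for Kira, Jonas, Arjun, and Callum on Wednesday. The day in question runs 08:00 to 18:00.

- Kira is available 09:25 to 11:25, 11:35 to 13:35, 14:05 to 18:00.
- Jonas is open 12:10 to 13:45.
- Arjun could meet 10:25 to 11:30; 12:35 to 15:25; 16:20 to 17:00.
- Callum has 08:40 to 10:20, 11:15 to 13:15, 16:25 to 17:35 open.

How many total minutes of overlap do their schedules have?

40

Kira ∩ Jonas: 12:10-13:35.
Kira ∩ Jonas ∩ Arjun: 12:35-13:35.
Kira ∩ Jonas ∩ Arjun ∩ Callum: 12:35-13:15.
That's a single block of 40 minutes.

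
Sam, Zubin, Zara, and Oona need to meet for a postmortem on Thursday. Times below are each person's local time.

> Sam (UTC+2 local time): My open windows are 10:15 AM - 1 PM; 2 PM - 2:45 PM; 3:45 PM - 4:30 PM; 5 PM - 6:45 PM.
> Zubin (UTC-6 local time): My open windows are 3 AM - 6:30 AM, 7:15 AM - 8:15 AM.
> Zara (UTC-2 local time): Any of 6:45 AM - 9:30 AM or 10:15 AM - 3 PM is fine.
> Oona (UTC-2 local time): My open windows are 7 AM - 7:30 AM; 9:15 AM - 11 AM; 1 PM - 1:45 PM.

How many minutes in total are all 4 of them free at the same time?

Sam in UTC: 08:15-11:00, 12:00-12:45, 13:45-14:30, 15:00-16:45 (subtract 2h to convert from UTC+2).
Zubin in UTC: 09:00-12:30, 13:15-14:15 (add 6h to convert from UTC-6).
Zara in UTC: 08:45-11:30, 12:15-17:00 (add 2h to convert from UTC-2).
Oona in UTC: 09:00-09:30, 11:15-13:00, 15:00-15:45 (add 2h to convert from UTC-2).
Sam ∩ Zubin: 09:00-11:00, 12:00-12:30, 13:45-14:15.
Sam ∩ Zubin ∩ Zara: 09:00-11:00, 12:15-12:30, 13:45-14:15.
Sam ∩ Zubin ∩ Zara ∩ Oona: 09:00-09:30, 12:15-12:30.
So the common availability across everyone is 09:00-09:30, 12:15-12:30.
Summing the common windows: 30 + 15 = 45 minutes.

45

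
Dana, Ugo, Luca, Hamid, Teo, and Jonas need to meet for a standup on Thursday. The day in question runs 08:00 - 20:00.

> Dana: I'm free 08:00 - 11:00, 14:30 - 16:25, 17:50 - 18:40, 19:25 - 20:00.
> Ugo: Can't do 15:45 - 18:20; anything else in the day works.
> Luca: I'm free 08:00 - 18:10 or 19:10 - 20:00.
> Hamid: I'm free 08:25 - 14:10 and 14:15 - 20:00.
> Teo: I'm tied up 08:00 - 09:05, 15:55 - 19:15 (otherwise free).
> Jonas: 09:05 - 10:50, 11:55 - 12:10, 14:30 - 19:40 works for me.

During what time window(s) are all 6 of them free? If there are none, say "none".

Dana free: 08:00-11:00, 14:30-16:25, 17:50-18:40, 19:25-20:00.
Ugo free: 08:00-15:45, 18:20-20:00 (invert busy blocks within the working day).
Luca free: 08:00-18:10, 19:10-20:00.
Hamid free: 08:25-14:10, 14:15-20:00.
Teo free: 09:05-15:55, 19:15-20:00 (invert busy blocks within the working day).
Jonas free: 09:05-10:50, 11:55-12:10, 14:30-19:40.
Dana ∩ Ugo: 08:00-11:00, 14:30-15:45, 18:20-18:40, 19:25-20:00.
Dana ∩ Ugo ∩ Luca: 08:00-11:00, 14:30-15:45, 19:25-20:00.
Dana ∩ Ugo ∩ Luca ∩ Hamid: 08:25-11:00, 14:30-15:45, 19:25-20:00.
Dana ∩ Ugo ∩ Luca ∩ Hamid ∩ Teo: 09:05-11:00, 14:30-15:45, 19:25-20:00.
Dana ∩ Ugo ∩ Luca ∩ Hamid ∩ Teo ∩ Jonas: 09:05-10:50, 14:30-15:45, 19:25-19:40.
Those are the intersection windows.

09:05-10:50, 14:30-15:45, 19:25-19:40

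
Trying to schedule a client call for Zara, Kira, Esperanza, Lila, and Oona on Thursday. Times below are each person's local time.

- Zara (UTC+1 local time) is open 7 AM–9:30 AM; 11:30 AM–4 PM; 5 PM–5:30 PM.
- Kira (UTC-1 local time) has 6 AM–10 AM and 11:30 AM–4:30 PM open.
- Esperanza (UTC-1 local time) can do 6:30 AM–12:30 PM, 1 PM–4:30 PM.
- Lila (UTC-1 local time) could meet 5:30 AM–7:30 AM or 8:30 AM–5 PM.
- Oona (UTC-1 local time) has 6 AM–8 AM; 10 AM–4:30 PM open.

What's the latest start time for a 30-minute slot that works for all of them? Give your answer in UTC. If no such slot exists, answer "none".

16:00

Zara in UTC: 06:00-08:30, 10:30-15:00, 16:00-16:30 (subtract 1h to convert from UTC+1).
Kira in UTC: 07:00-11:00, 12:30-17:30 (add 1h to convert from UTC-1).
Esperanza in UTC: 07:30-13:30, 14:00-17:30 (add 1h to convert from UTC-1).
Lila in UTC: 06:30-08:30, 09:30-18:00 (add 1h to convert from UTC-1).
Oona in UTC: 07:00-09:00, 11:00-17:30 (add 1h to convert from UTC-1).
Zara ∩ Kira: 07:00-08:30, 10:30-11:00, 12:30-15:00, 16:00-16:30.
Zara ∩ Kira ∩ Esperanza: 07:30-08:30, 10:30-11:00, 12:30-13:30, 14:00-15:00, 16:00-16:30.
Zara ∩ Kira ∩ Esperanza ∩ Lila: 07:30-08:30, 10:30-11:00, 12:30-13:30, 14:00-15:00, 16:00-16:30.
Zara ∩ Kira ∩ Esperanza ∩ Lila ∩ Oona: 07:30-08:30, 12:30-13:30, 14:00-15:00, 16:00-16:30.
The last common window of at least 30 minutes is 16:00-16:30; a 30-minute meeting can start as late as 16:00 and still end by 16:30.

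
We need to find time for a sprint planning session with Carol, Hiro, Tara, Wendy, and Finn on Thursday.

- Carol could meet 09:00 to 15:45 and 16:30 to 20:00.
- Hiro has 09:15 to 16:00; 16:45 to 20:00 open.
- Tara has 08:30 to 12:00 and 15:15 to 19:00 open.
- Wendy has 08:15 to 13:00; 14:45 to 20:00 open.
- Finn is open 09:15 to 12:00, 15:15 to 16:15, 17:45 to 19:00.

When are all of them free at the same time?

Carol ∩ Hiro: 09:15-15:45, 16:45-20:00.
Carol ∩ Hiro ∩ Tara: 09:15-12:00, 15:15-15:45, 16:45-19:00.
Carol ∩ Hiro ∩ Tara ∩ Wendy: 09:15-12:00, 15:15-15:45, 16:45-19:00.
Carol ∩ Hiro ∩ Tara ∩ Wendy ∩ Finn: 09:15-12:00, 15:15-15:45, 17:45-19:00.

09:15-12:00, 15:15-15:45, 17:45-19:00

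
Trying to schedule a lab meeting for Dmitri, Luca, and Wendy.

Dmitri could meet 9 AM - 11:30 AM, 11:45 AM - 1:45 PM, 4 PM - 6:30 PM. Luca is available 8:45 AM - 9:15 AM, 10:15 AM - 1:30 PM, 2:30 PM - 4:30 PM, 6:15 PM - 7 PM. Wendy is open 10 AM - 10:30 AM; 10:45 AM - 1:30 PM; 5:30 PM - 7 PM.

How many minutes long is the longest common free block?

Dmitri ∩ Luca: 09:00-09:15, 10:15-11:30, 11:45-13:30, 16:00-16:30, 18:15-18:30.
Dmitri ∩ Luca ∩ Wendy: 10:15-10:30, 10:45-11:30, 11:45-13:30, 18:15-18:30.
So the common availability across everyone is 10:15-10:30, 10:45-11:30, 11:45-13:30, 18:15-18:30.
The longest is 11:45-13:30 at 105 minutes.

105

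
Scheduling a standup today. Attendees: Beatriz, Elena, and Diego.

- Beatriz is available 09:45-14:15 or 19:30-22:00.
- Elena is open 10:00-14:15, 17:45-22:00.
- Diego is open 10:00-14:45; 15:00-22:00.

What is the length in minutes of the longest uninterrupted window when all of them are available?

255

Beatriz ∩ Elena: 10:00-14:15, 19:30-22:00.
Beatriz ∩ Elena ∩ Diego: 10:00-14:15, 19:30-22:00.
Those are the intersection windows.
The longest is 10:00-14:15 at 255 minutes.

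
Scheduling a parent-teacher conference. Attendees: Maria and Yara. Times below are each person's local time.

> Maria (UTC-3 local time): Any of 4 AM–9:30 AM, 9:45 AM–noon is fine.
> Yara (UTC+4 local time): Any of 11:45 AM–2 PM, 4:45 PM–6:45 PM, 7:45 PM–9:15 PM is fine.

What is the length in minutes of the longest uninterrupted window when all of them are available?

135

Maria in UTC: 07:00-12:30, 12:45-15:00 (add 3h to convert from UTC-3).
Yara in UTC: 07:45-10:00, 12:45-14:45, 15:45-17:15 (subtract 4h to convert from UTC+4).
Maria ∩ Yara: 07:45-10:00, 12:45-14:45.
The longest is 07:45-10:00 at 135 minutes.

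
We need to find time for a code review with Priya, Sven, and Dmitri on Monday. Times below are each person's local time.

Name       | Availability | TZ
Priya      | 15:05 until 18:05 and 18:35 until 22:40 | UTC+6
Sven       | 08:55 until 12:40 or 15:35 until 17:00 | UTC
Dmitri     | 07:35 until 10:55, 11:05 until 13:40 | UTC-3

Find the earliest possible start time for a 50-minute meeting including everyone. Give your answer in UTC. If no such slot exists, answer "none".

10:35

Priya in UTC: 09:05-12:05, 12:35-16:40 (subtract 6h to convert from UTC+6).
Sven in UTC: 08:55-12:40, 15:35-17:00.
Dmitri in UTC: 10:35-13:55, 14:05-16:40 (add 3h to convert from UTC-3).
Priya ∩ Sven: 09:05-12:05, 12:35-12:40, 15:35-16:40.
Priya ∩ Sven ∩ Dmitri: 10:35-12:05, 12:35-12:40, 15:35-16:40.
Those are the intersection windows.
The first common window of at least 50 minutes is 10:35-12:05, so the earliest start is 10:35.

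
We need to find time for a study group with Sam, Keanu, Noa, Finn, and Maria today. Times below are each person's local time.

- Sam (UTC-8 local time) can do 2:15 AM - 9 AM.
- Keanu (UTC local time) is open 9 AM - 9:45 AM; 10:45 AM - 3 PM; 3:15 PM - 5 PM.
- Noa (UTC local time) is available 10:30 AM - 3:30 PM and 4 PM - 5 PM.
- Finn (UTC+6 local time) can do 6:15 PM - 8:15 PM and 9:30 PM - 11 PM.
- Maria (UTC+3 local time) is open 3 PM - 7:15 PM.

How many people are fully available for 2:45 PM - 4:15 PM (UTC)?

2

Sam in UTC: 10:15-17:00 (add 8h to convert from UTC-8).
Keanu in UTC: 09:00-09:45, 10:45-15:00, 15:15-17:00.
Noa in UTC: 10:30-15:30, 16:00-17:00.
Finn in UTC: 12:15-14:15, 15:30-17:00 (subtract 6h to convert from UTC+6).
Maria in UTC: 12:00-16:15 (subtract 3h to convert from UTC+3).
Sam and Maria can make the full 14:45-16:15 slot — that's 2.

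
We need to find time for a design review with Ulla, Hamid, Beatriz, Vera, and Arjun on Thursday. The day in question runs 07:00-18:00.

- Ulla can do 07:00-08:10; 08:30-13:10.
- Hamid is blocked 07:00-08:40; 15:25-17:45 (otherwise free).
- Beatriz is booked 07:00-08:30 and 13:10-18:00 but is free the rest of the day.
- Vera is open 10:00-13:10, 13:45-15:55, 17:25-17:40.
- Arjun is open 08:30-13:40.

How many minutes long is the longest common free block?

Ulla free: 07:00-08:10, 08:30-13:10.
Hamid free: 08:40-15:25, 17:45-18:00 (invert busy blocks within the working day).
Beatriz free: 08:30-13:10 (invert busy blocks within the working day).
Vera free: 10:00-13:10, 13:45-15:55, 17:25-17:40.
Arjun free: 08:30-13:40.
Ulla ∩ Hamid: 08:40-13:10.
Ulla ∩ Hamid ∩ Beatriz: 08:40-13:10.
Ulla ∩ Hamid ∩ Beatriz ∩ Vera: 10:00-13:10.
Ulla ∩ Hamid ∩ Beatriz ∩ Vera ∩ Arjun: 10:00-13:10.
The longest is 10:00-13:10 at 190 minutes.

190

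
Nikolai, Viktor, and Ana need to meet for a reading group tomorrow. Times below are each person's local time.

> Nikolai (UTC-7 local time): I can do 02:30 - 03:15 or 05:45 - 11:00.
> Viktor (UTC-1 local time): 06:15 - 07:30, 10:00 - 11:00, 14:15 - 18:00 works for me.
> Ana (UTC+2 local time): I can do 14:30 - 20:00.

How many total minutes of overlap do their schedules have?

Nikolai in UTC: 09:30-10:15, 12:45-18:00 (add 7h to convert from UTC-7).
Viktor in UTC: 07:15-08:30, 11:00-12:00, 15:15-19:00 (add 1h to convert from UTC-1).
Ana in UTC: 12:30-18:00 (subtract 2h to convert from UTC+2).
Nikolai ∩ Viktor: 15:15-18:00.
Nikolai ∩ Viktor ∩ Ana: 15:15-18:00.
Those are the intersection windows.
That's a single block of 165 minutes.

165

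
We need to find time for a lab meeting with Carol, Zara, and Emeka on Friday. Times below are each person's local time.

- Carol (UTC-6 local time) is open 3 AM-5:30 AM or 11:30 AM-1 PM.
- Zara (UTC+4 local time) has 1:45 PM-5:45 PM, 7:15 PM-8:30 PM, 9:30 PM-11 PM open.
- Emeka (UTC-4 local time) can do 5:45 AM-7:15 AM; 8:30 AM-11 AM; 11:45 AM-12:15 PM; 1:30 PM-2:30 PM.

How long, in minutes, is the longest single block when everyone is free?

Carol in UTC: 09:00-11:30, 17:30-19:00 (add 6h to convert from UTC-6).
Zara in UTC: 09:45-13:45, 15:15-16:30, 17:30-19:00 (subtract 4h to convert from UTC+4).
Emeka in UTC: 09:45-11:15, 12:30-15:00, 15:45-16:15, 17:30-18:30 (add 4h to convert from UTC-4).
Carol ∩ Zara: 09:45-11:30, 17:30-19:00.
Carol ∩ Zara ∩ Emeka: 09:45-11:15, 17:30-18:30.
The longest is 09:45-11:15 at 90 minutes.

90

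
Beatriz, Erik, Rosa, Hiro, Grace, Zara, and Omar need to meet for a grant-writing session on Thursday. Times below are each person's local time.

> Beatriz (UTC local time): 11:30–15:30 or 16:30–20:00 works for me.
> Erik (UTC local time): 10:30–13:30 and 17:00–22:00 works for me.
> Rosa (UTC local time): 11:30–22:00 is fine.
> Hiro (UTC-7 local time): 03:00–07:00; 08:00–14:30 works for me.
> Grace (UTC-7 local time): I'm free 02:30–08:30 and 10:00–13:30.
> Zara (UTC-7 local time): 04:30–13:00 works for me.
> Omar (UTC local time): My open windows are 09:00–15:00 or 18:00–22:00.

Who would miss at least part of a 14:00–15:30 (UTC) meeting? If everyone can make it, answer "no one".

Erik, Hiro, Omar

Beatriz in UTC: 11:30-15:30, 16:30-20:00.
Erik in UTC: 10:30-13:30, 17:00-22:00.
Rosa in UTC: 11:30-22:00.
Hiro in UTC: 10:00-14:00, 15:00-21:30 (add 7h to convert from UTC-7).
Grace in UTC: 09:30-15:30, 17:00-20:30 (add 7h to convert from UTC-7).
Zara in UTC: 11:30-20:00 (add 7h to convert from UTC-7).
Omar in UTC: 09:00-15:00, 18:00-22:00.
Beatriz: free for 14:00-15:30. Erik: not fully free for 14:00-15:30. Rosa: free for 14:00-15:30. Hiro: not fully free for 14:00-15:30. Grace: free for 14:00-15:30. Zara: free for 14:00-15:30. Omar: not fully free for 14:00-15:30.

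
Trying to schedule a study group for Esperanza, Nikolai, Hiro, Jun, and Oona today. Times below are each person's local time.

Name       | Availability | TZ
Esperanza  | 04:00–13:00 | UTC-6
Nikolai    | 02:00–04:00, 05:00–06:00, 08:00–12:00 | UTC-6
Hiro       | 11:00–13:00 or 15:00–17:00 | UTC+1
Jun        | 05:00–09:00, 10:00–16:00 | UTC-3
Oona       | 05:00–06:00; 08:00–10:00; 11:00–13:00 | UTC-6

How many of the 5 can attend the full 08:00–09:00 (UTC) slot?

Esperanza in UTC: 10:00-19:00 (add 6h to convert from UTC-6).
Nikolai in UTC: 08:00-10:00, 11:00-12:00, 14:00-18:00 (add 6h to convert from UTC-6).
Hiro in UTC: 10:00-12:00, 14:00-16:00 (subtract 1h to convert from UTC+1).
Jun in UTC: 08:00-12:00, 13:00-19:00 (add 3h to convert from UTC-3).
Oona in UTC: 11:00-12:00, 14:00-16:00, 17:00-19:00 (add 6h to convert from UTC-6).
Nikolai and Jun can make the full 08:00-09:00 slot — that's 2.

2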